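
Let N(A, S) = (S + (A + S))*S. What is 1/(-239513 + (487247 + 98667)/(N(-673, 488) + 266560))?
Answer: -207212/49629674799 ≈ -4.1752e-6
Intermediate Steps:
N(A, S) = S*(A + 2*S) (N(A, S) = (A + 2*S)*S = S*(A + 2*S))
1/(-239513 + (487247 + 98667)/(N(-673, 488) + 266560)) = 1/(-239513 + (487247 + 98667)/(488*(-673 + 2*488) + 266560)) = 1/(-239513 + 585914/(488*(-673 + 976) + 266560)) = 1/(-239513 + 585914/(488*303 + 266560)) = 1/(-239513 + 585914/(147864 + 266560)) = 1/(-239513 + 585914/414424) = 1/(-239513 + 585914*(1/414424)) = 1/(-239513 + 292957/207212) = 1/(-49629674799/207212) = -207212/49629674799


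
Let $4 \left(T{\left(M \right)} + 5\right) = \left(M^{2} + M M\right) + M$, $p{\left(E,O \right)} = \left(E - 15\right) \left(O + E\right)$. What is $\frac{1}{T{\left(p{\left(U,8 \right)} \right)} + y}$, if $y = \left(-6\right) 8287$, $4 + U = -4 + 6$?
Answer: $- \frac{2}{89101} \approx -2.2446 \cdot 10^{-5}$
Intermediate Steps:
$U = -2$ ($U = -4 + \left(-4 + 6\right) = -4 + 2 = -2$)
$p{\left(E,O \right)} = \left(-15 + E\right) \left(E + O\right)$
$T{\left(M \right)} = -5 + \frac{M^{2}}{2} + \frac{M}{4}$ ($T{\left(M \right)} = -5 + \frac{\left(M^{2} + M M\right) + M}{4} = -5 + \frac{\left(M^{2} + M^{2}\right) + M}{4} = -5 + \frac{2 M^{2} + M}{4} = -5 + \frac{M + 2 M^{2}}{4} = -5 + \left(\frac{M^{2}}{2} + \frac{M}{4}\right) = -5 + \frac{M^{2}}{2} + \frac{M}{4}$)
$y = -49722$
$\frac{1}{T{\left(p{\left(U,8 \right)} \right)} + y} = \frac{1}{\left(-5 + \frac{\left(\left(-2\right)^{2} - -30 - 120 - 16\right)^{2}}{2} + \frac{\left(-2\right)^{2} - -30 - 120 - 16}{4}\right) - 49722} = \frac{1}{\left(-5 + \frac{\left(4 + 30 - 120 - 16\right)^{2}}{2} + \frac{4 + 30 - 120 - 16}{4}\right) - 49722} = \frac{1}{\left(-5 + \frac{\left(-102\right)^{2}}{2} + \frac{1}{4} \left(-102\right)\right) - 49722} = \frac{1}{\left(-5 + \frac{1}{2} \cdot 10404 - \frac{51}{2}\right) - 49722} = \frac{1}{\left(-5 + 5202 - \frac{51}{2}\right) - 49722} = \frac{1}{\frac{10343}{2} - 49722} = \frac{1}{- \frac{89101}{2}} = - \frac{2}{89101}$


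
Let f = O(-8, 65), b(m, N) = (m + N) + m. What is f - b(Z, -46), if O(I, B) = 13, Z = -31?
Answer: 121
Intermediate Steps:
b(m, N) = N + 2*m (b(m, N) = (N + m) + m = N + 2*m)
f = 13
f - b(Z, -46) = 13 - (-46 + 2*(-31)) = 13 - (-46 - 62) = 13 - 1*(-108) = 13 + 108 = 121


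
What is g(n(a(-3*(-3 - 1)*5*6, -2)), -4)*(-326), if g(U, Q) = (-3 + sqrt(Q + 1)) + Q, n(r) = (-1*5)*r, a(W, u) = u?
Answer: 2282 - 326*I*sqrt(3) ≈ 2282.0 - 564.65*I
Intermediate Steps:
n(r) = -5*r
g(U, Q) = -3 + Q + sqrt(1 + Q) (g(U, Q) = (-3 + sqrt(1 + Q)) + Q = -3 + Q + sqrt(1 + Q))
g(n(a(-3*(-3 - 1)*5*6, -2)), -4)*(-326) = (-3 - 4 + sqrt(1 - 4))*(-326) = (-3 - 4 + sqrt(-3))*(-326) = (-3 - 4 + I*sqrt(3))*(-326) = (-7 + I*sqrt(3))*(-326) = 2282 - 326*I*sqrt(3)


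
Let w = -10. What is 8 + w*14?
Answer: -132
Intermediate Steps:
8 + w*14 = 8 - 10*14 = 8 - 140 = -132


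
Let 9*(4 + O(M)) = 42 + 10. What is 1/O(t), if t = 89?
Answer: 9/16 ≈ 0.56250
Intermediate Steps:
O(M) = 16/9 (O(M) = -4 + (42 + 10)/9 = -4 + (1/9)*52 = -4 + 52/9 = 16/9)
1/O(t) = 1/(16/9) = 9/16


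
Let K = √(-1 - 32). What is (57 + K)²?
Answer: (57 + I*√33)² ≈ 3216.0 + 654.88*I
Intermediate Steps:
K = I*√33 (K = √(-33) = I*√33 ≈ 5.7446*I)
(57 + K)² = (57 + I*√33)²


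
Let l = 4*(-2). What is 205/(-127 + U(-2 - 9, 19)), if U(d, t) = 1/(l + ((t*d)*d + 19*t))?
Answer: -543660/336803 ≈ -1.6142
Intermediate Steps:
l = -8
U(d, t) = 1/(-8 + 19*t + t*d²) (U(d, t) = 1/(-8 + ((t*d)*d + 19*t)) = 1/(-8 + ((d*t)*d + 19*t)) = 1/(-8 + (t*d² + 19*t)) = 1/(-8 + (19*t + t*d²)) = 1/(-8 + 19*t + t*d²))
205/(-127 + U(-2 - 9, 19)) = 205/(-127 + 1/(-8 + 19*19 + 19*(-2 - 9)²)) = 205/(-127 + 1/(-8 + 361 + 19*(-11)²)) = 205/(-127 + 1/(-8 + 361 + 19*121)) = 205/(-127 + 1/(-8 + 361 + 2299)) = 205/(-127 + 1/2652) = 205/(-336803/2652) = 205*(-2652/336803) = -543660/336803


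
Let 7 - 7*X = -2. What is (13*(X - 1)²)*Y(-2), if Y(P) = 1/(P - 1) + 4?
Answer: 572/147 ≈ 3.8912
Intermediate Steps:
X = 9/7 (X = 1 - ⅐*(-2) = 1 + 2/7 = 9/7 ≈ 1.2857)
Y(P) = 4 + 1/(-1 + P) (Y(P) = 1/(-1 + P) + 4 = 4 + 1/(-1 + P))
(13*(X - 1)²)*Y(-2) = (13*(9/7 - 1)²)*((-3 + 4*(-2))/(-1 - 2)) = (13*(2/7)²)*((-3 - 8)/(-3)) = (13*(4/49))*(-⅓*(-11)) = (52/49)*(11/3) = 572/147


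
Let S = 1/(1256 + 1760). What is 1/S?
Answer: 3016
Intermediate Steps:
S = 1/3016 ≈ 0.00033156
1/S = 1/(1/3016) = 3016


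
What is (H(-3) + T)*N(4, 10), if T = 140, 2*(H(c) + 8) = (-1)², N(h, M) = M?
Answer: 1325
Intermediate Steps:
H(c) = -15/2 (H(c) = -8 + (½)*(-1)² = -8 + (½)*1 = -8 + ½ = -15/2)
(H(-3) + T)*N(4, 10) = (-15/2 + 140)*10 = (265/2)*10 = 1325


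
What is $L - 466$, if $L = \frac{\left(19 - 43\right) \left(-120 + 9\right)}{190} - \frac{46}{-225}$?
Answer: $- \frac{1931336}{4275} \approx -451.77$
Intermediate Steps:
$L = \frac{60814}{4275}$ ($L = \left(-24\right) \left(-111\right) \frac{1}{190} - - \frac{46}{225} = 2664 \cdot \frac{1}{190} + \frac{46}{225} = \frac{1332}{95} + \frac{46}{225} = \frac{60814}{4275} \approx 14.225$)
$L - 466 = \frac{60814}{4275} - 466 = - \frac{1931336}{4275}$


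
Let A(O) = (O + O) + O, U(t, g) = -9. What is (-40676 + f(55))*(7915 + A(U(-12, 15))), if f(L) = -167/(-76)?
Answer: -6095864148/19 ≈ -3.2084e+8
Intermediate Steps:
A(O) = 3*O (A(O) = 2*O + O = 3*O)
f(L) = 167/76 (f(L) = -167*(-1/76) = 167/76)
(-40676 + f(55))*(7915 + A(U(-12, 15))) = (-40676 + 167/76)*(7915 + 3*(-9)) = -3091209*(7915 - 27)/76 = -3091209/76*7888 = -6095864148/19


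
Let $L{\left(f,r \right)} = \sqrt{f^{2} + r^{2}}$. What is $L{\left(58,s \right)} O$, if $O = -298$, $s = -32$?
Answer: $- 596 \sqrt{1097} \approx -19740.0$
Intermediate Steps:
$L{\left(58,s \right)} O = \sqrt{58^{2} + \left(-32\right)^{2}} \left(-298\right) = \sqrt{3364 + 1024} \left(-298\right) = \sqrt{4388} \left(-298\right) = 2 \sqrt{1097} \left(-298\right) = - 596 \sqrt{1097}$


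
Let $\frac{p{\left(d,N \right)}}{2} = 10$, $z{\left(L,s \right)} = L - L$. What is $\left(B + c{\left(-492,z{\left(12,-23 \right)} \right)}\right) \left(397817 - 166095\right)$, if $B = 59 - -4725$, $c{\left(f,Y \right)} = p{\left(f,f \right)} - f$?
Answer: $1227199712$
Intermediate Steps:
$z{\left(L,s \right)} = 0$
$p{\left(d,N \right)} = 20$ ($p{\left(d,N \right)} = 2 \cdot 10 = 20$)
$c{\left(f,Y \right)} = 20 - f$
$B = 4784$ ($B = 59 + 4725 = 4784$)
$\left(B + c{\left(-492,z{\left(12,-23 \right)} \right)}\right) \left(397817 - 166095\right) = \left(4784 + \left(20 - -492\right)\right) \left(397817 - 166095\right) = \left(4784 + \left(20 + 492\right)\right) 231722 = \left(4784 + 512\right) 231722 = 5296 \cdot 231722 = 1227199712$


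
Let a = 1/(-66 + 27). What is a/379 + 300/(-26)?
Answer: -170551/14781 ≈ -11.539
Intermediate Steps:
a = -1/39 (a = 1/(-39) = -1/39 ≈ -0.025641)
a/379 + 300/(-26) = -1/39/379 + 300/(-26) = -1/39*1/379 + 300*(-1/26) = -1/14781 - 150/13 = -170551/14781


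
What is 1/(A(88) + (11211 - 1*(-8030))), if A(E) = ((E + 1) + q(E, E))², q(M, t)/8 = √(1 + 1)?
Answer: 13645/370344274 - 356*√2/185172137 ≈ 3.4125e-5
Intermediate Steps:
q(M, t) = 8*√2 (q(M, t) = 8*√(1 + 1) = 8*√2)
A(E) = (1 + E + 8*√2)² (A(E) = ((E + 1) + 8*√2)² = ((1 + E) + 8*√2)² = (1 + E + 8*√2)²)
1/(A(88) + (11211 - 1*(-8030))) = 1/((1 + 88 + 8*√2)² + (11211 - 1*(-8030))) = 1/((89 + 8*√2)² + (11211 + 8030)) = 1/((89 + 8*√2)² + 19241) = 1/(19241 + (89 + 8*√2)²)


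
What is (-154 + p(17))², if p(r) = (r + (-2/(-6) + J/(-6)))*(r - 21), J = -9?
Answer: 473344/9 ≈ 52594.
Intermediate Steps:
p(r) = (-21 + r)*(11/6 + r) (p(r) = (r + (-2/(-6) - 9/(-6)))*(r - 21) = (r + (-2*(-⅙) - 9*(-⅙)))*(-21 + r) = (r + (⅓ + 3/2))*(-21 + r) = (r + 11/6)*(-21 + r) = (11/6 + r)*(-21 + r) = (-21 + r)*(11/6 + r))
(-154 + p(17))² = (-154 + (-77/2 + 17² - 115/6*17))² = (-154 + (-77/2 + 289 - 1955/6))² = (-154 - 226/3)² = (-688/3)² = 473344/9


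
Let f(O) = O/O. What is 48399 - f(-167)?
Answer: 48398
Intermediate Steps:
f(O) = 1
48399 - f(-167) = 48399 - 1*1 = 48399 - 1 = 48398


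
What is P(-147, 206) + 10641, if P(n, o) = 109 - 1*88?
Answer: 10662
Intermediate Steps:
P(n, o) = 21 (P(n, o) = 109 - 88 = 21)
P(-147, 206) + 10641 = 21 + 10641 = 10662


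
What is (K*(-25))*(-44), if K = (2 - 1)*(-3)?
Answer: -3300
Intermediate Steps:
K = -3 (K = 1*(-3) = -3)
(K*(-25))*(-44) = -3*(-25)*(-44) = 75*(-44) = -3300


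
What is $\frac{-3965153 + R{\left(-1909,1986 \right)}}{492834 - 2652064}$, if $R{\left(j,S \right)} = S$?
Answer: $\frac{3963167}{2159230} \approx 1.8355$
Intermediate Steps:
$\frac{-3965153 + R{\left(-1909,1986 \right)}}{492834 - 2652064} = \frac{-3965153 + 1986}{492834 - 2652064} = - \frac{3963167}{-2159230} = \left(-3963167\right) \left(- \frac{1}{2159230}\right) = \frac{3963167}{2159230}$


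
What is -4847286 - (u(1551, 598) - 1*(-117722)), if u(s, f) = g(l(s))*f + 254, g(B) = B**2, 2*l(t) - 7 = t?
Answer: -367856180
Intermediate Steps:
l(t) = 7/2 + t/2
u(s, f) = 254 + f*(7/2 + s/2)**2 (u(s, f) = (7/2 + s/2)**2*f + 254 = f*(7/2 + s/2)**2 + 254 = 254 + f*(7/2 + s/2)**2)
-4847286 - (u(1551, 598) - 1*(-117722)) = -4847286 - ((254 + (1/4)*598*(7 + 1551)**2) - 1*(-117722)) = -4847286 - ((254 + (1/4)*598*1558**2) + 117722) = -4847286 - ((254 + (1/4)*598*2427364) + 117722) = -4847286 - ((254 + 362890918) + 117722) = -4847286 - (362891172 + 117722) = -4847286 - 1*363008894 = -4847286 - 363008894 = -367856180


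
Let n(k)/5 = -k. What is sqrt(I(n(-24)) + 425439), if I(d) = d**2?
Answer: 3*sqrt(48871) ≈ 663.20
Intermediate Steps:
n(k) = -5*k (n(k) = 5*(-k) = -5*k)
sqrt(I(n(-24)) + 425439) = sqrt((-5*(-24))**2 + 425439) = sqrt(120**2 + 425439) = sqrt(14400 + 425439) = sqrt(439839) = 3*sqrt(48871)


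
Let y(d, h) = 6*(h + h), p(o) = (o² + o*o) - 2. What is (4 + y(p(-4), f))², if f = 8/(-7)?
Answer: 4624/49 ≈ 94.367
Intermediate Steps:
f = -8/7 (f = 8*(-⅐) = -8/7 ≈ -1.1429)
p(o) = -2 + 2*o² (p(o) = (o² + o²) - 2 = 2*o² - 2 = -2 + 2*o²)
y(d, h) = 12*h (y(d, h) = 6*(2*h) = 12*h)
(4 + y(p(-4), f))² = (4 + 12*(-8/7))² = (4 - 96/7)² = (-68/7)² = 4624/49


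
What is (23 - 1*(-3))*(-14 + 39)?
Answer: 650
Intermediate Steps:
(23 - 1*(-3))*(-14 + 39) = (23 + 3)*25 = 26*25 = 650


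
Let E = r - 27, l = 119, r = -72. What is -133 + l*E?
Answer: -11914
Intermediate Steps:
E = -99 (E = -72 - 27 = -99)
-133 + l*E = -133 + 119*(-99) = -133 - 11781 = -11914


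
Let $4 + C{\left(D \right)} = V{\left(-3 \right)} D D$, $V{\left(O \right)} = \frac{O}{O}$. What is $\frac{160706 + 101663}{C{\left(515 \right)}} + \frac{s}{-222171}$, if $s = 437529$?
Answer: $- \frac{19250365270}{19641471597} \approx -0.98009$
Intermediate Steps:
$V{\left(O \right)} = 1$
$C{\left(D \right)} = -4 + D^{2}$ ($C{\left(D \right)} = -4 + 1 D D = -4 + D D = -4 + D^{2}$)
$\frac{160706 + 101663}{C{\left(515 \right)}} + \frac{s}{-222171} = \frac{160706 + 101663}{-4 + 515^{2}} + \frac{437529}{-222171} = \frac{262369}{-4 + 265225} + 437529 \left(- \frac{1}{222171}\right) = \frac{262369}{265221} - \frac{145843}{74057} = - \frac{19250365270}{19641471597}$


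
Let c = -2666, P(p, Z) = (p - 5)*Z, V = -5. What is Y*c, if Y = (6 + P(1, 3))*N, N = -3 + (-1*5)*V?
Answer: 351912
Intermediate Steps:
P(p, Z) = Z*(-5 + p) (P(p, Z) = (-5 + p)*Z = Z*(-5 + p))
N = 22 (N = -3 - 1*5*(-5) = -3 - 5*(-5) = -3 + 25 = 22)
Y = -132 (Y = (6 + 3*(-5 + 1))*22 = (6 + 3*(-4))*22 = (6 - 12)*22 = -6*22 = -132)
Y*c = -132*(-2666) = 351912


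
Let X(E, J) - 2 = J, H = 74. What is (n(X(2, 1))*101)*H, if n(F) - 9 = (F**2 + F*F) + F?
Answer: 224220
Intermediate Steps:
X(E, J) = 2 + J
n(F) = 9 + F + 2*F**2 (n(F) = 9 + ((F**2 + F*F) + F) = 9 + ((F**2 + F**2) + F) = 9 + (2*F**2 + F) = 9 + (F + 2*F**2) = 9 + F + 2*F**2)
(n(X(2, 1))*101)*H = ((9 + (2 + 1) + 2*(2 + 1)**2)*101)*74 = ((9 + 3 + 2*3**2)*101)*74 = ((9 + 3 + 2*9)*101)*74 = ((9 + 3 + 18)*101)*74 = (30*101)*74 = 3030*74 = 224220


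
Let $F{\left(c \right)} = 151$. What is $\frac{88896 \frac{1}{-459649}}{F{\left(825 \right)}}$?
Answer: $- \frac{88896}{69406999} \approx -0.0012808$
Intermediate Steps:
$\frac{88896 \frac{1}{-459649}}{F{\left(825 \right)}} = \frac{88896 \frac{1}{-459649}}{151} = 88896 \left(- \frac{1}{459649}\right) \frac{1}{151} = \left(- \frac{88896}{459649}\right) \frac{1}{151} = - \frac{88896}{69406999}$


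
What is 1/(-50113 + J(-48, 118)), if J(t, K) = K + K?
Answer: -1/49877 ≈ -2.0049e-5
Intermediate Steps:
J(t, K) = 2*K
1/(-50113 + J(-48, 118)) = 1/(-50113 + 2*118) = 1/(-50113 + 236) = 1/(-49877) = -1/49877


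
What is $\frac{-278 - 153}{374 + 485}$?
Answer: $- \frac{431}{859} \approx -0.50175$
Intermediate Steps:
$\frac{-278 - 153}{374 + 485} = - \frac{431}{859}$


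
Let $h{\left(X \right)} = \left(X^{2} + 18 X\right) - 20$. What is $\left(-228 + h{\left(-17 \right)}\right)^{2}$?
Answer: $70225$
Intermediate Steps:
$h{\left(X \right)} = -20 + X^{2} + 18 X$
$\left(-228 + h{\left(-17 \right)}\right)^{2} = \left(-228 + \left(-20 + \left(-17\right)^{2} + 18 \left(-17\right)\right)\right)^{2} = \left(-228 - 37\right)^{2} = \left(-265\right)^{2} = 70225$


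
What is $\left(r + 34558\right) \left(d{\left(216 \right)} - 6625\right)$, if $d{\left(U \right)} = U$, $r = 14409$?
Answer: $-313829503$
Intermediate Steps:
$\left(r + 34558\right) \left(d{\left(216 \right)} - 6625\right) = \left(14409 + 34558\right) \left(216 - 6625\right) = 48967 \left(-6409\right) = -313829503$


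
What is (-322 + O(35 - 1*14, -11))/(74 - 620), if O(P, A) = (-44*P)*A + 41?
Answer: -9883/546 ≈ -18.101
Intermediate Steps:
O(P, A) = 41 - 44*A*P (O(P, A) = -44*A*P + 41 = 41 - 44*A*P)
(-322 + O(35 - 1*14, -11))/(74 - 620) = (-322 + (41 - 44*(-11)*(35 - 1*14)))/(74 - 620) = (-322 + (41 - 44*(-11)*(35 - 14)))/(-546) = (-322 + (41 - 44*(-11)*21))*(-1/546) = (-322 + (41 + 10164))*(-1/546) = (-322 + 10205)*(-1/546) = 9883*(-1/546) = -9883/546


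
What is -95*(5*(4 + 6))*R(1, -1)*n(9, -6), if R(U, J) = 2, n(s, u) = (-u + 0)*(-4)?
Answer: 228000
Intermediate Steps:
n(s, u) = 4*u (n(s, u) = -u*(-4) = 4*u)
-95*(5*(4 + 6))*R(1, -1)*n(9, -6) = -95*(5*(4 + 6))*2*4*(-6) = -95*(5*10)*2*(-24) = -95*50*2*(-24) = -9500*(-24) = -95*(-2400) = 228000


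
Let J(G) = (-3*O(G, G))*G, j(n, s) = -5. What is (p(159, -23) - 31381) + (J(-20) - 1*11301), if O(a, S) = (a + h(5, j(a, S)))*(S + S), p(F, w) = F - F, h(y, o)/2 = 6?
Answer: -23482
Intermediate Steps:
h(y, o) = 12 (h(y, o) = 2*6 = 12)
p(F, w) = 0
O(a, S) = 2*S*(12 + a) (O(a, S) = (a + 12)*(S + S) = (12 + a)*(2*S) = 2*S*(12 + a))
J(G) = -6*G²*(12 + G) (J(G) = (-6*G*(12 + G))*G = -6*G²*(12 + G))
(p(159, -23) - 31381) + (J(-20) - 1*11301) = (0 - 31381) + (6*(-20)²*(-12 - 1*(-20)) - 1*11301) = -31381 + (6*400*(-12 + 20) - 11301) = -31381 + (6*400*8 - 11301) = -31381 + (19200 - 11301) = -31381 + 7899 = -23482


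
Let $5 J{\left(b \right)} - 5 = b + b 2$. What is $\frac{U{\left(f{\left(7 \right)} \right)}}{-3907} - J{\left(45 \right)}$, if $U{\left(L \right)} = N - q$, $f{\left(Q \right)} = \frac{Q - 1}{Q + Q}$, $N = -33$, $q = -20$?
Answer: $- \frac{109383}{3907} \approx -27.997$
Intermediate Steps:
$J{\left(b \right)} = 1 + \frac{3 b}{5}$ ($J{\left(b \right)} = 1 + \frac{b + b 2}{5} = 1 + \frac{b + 2 b}{5} = 1 + \frac{3 b}{5}$)
$f{\left(Q \right)} = \frac{-1 + Q}{2 Q}$
$U{\left(L \right)} = -13$ ($U{\left(L \right)} = -33 - -20 = -33 + 20 = -13$)
$\frac{U{\left(f{\left(7 \right)} \right)}}{-3907} - J{\left(45 \right)} = - \frac{13}{-3907} - \left(1 + \frac{3}{5} \cdot 45\right) = \left(-13\right) \left(- \frac{1}{3907}\right) - \left(1 + 27\right) = \frac{13}{3907} - 28 = - \frac{109383}{3907}$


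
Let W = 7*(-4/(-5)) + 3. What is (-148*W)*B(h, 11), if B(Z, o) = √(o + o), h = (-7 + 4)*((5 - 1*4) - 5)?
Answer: -6364*√22/5 ≈ -5970.0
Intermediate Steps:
W = 43/5 (W = 7*(-4*(-⅕)) + 3 = 7*(⅘) + 3 = 28/5 + 3 = 43/5 ≈ 8.6000)
h = 12 (h = -3*((5 - 4) - 5) = -3*(1 - 5) = -3*(-4) = 12)
B(Z, o) = √2*√o (B(Z, o) = √(2*o) = √2*√o)
(-148*W)*B(h, 11) = (-148*43/5)*(√2*√11) = -6364*√22/5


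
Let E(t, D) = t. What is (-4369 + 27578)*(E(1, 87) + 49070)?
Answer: 1138888839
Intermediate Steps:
(-4369 + 27578)*(E(1, 87) + 49070) = (-4369 + 27578)*(1 + 49070) = 23209*49071 = 1138888839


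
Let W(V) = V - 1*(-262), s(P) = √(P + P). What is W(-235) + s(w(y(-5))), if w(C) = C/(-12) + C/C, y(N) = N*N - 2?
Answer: 27 + I*√66/6 ≈ 27.0 + 1.354*I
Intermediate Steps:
y(N) = -2 + N² (y(N) = N² - 2 = -2 + N²)
w(C) = 1 - C/12 (w(C) = C*(-1/12) + 1 = -C/12 + 1 = 1 - C/12)
s(P) = √2*√P (s(P) = √(2*P) = √2*√P)
W(V) = 262 + V (W(V) = V + 262 = 262 + V)
W(-235) + s(w(y(-5))) = (262 - 235) + √2*√(1 - (-2 + (-5)²)/12) = 27 + √2*√(1 - (-2 + 25)/12) = 27 + √2*√(1 - 1/12*23) = 27 + √2*√(1 - 23/12) = 27 + √2*√(-11/12) = 27 + √2*(I*√33/6) = 27 + I*√66/6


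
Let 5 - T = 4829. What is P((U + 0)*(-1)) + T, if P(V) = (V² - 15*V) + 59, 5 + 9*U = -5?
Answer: -387215/81 ≈ -4780.4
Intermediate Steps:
T = -4824 (T = 5 - 1*4829 = 5 - 4829 = -4824)
U = -10/9 (U = -5/9 + (⅑)*(-5) = -5/9 - 5/9 = -10/9 ≈ -1.1111)
P(V) = 59 + V² - 15*V
P((U + 0)*(-1)) + T = (59 + ((-10/9 + 0)*(-1))² - 15*(-10/9 + 0)*(-1)) - 4824 = (59 + (-10/9*(-1))² - (-50)*(-1)/3) - 4824 = (59 + (10/9)² - 15*10/9) - 4824 = (59 + 100/81 - 50/3) - 4824 = 3529/81 - 4824 = -387215/81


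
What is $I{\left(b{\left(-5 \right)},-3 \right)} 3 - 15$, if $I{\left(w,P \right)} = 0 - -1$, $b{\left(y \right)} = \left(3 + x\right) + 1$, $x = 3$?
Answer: $-12$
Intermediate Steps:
$b{\left(y \right)} = 7$ ($b{\left(y \right)} = \left(3 + 3\right) + 1 = 6 + 1 = 7$)
$I{\left(w,P \right)} = 1$ ($I{\left(w,P \right)} = 0 + 1 = 1$)
$I{\left(b{\left(-5 \right)},-3 \right)} 3 - 15 = 1 \cdot 3 - 15 = 3 - 15 = -12$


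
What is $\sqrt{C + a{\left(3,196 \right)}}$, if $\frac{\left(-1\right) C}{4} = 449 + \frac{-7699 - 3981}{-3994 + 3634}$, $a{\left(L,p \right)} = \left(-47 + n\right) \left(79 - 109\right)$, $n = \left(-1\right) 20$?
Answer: $\frac{\sqrt{758}}{3} \approx 9.1773$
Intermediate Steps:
$n = -20$
$a{\left(L,p \right)} = 2010$ ($a{\left(L,p \right)} = \left(-47 - 20\right) \left(79 - 109\right) = \left(-67\right) \left(-30\right) = 2010$)
$C = - \frac{17332}{9}$ ($C = - 4 \left(449 + \frac{-7699 - 3981}{-3994 + 3634}\right) = - 4 \left(449 - \frac{11680}{-360}\right) = - 4 \left(449 - - \frac{292}{9}\right) = - 4 \left(449 + \frac{292}{9}\right) = \left(-4\right) \frac{4333}{9} = - \frac{17332}{9} \approx -1925.8$)
$\sqrt{C + a{\left(3,196 \right)}} = \sqrt{- \frac{17332}{9} + 2010} = \sqrt{\frac{758}{9}} = \frac{\sqrt{758}}{3}$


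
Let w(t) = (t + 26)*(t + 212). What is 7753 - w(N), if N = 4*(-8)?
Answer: 8833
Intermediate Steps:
N = -32
w(t) = (26 + t)*(212 + t)
7753 - w(N) = 7753 - (5512 + (-32)**2 + 238*(-32)) = 7753 - (5512 + 1024 - 7616) = 7753 - 1*(-1080) = 7753 + 1080 = 8833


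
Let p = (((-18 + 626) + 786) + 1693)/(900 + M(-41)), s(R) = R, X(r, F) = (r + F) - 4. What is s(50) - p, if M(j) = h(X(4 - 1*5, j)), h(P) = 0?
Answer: 4657/100 ≈ 46.570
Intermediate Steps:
X(r, F) = -4 + F + r (X(r, F) = (F + r) - 4 = -4 + F + r)
M(j) = 0
p = 343/100 (p = (((-18 + 626) + 786) + 1693)/(900 + 0) = ((608 + 786) + 1693)/900 = (1394 + 1693)*(1/900) = 3087*(1/900) = 343/100 ≈ 3.4300)
s(50) - p = 50 - 1*343/100 = 50 - 343/100 = 4657/100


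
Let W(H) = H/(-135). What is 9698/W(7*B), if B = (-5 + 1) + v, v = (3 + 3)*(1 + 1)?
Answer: -654615/28 ≈ -23379.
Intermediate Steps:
v = 12 (v = 6*2 = 12)
B = 8 (B = (-5 + 1) + 12 = -4 + 12 = 8)
W(H) = -H/135 (W(H) = H*(-1/135) = -H/135)
9698/W(7*B) = 9698/((-7*8/135)) = 9698/((-1/135*56)) = 9698/(-56/135) = 9698*(-135/56) = -654615/28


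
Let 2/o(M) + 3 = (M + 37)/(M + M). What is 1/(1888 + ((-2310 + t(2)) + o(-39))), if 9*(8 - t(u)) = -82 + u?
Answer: -522/211819 ≈ -0.0024644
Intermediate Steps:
t(u) = 154/9 - u/9 (t(u) = 8 - (-82 + u)/9 = 8 + (82/9 - u/9) = 154/9 - u/9)
o(M) = 2/(-3 + (37 + M)/(2*M)) (o(M) = 2/(-3 + (M + 37)/(M + M)) = 2/(-3 + (37 + M)/((2*M))) = 2/(-3 + (37 + M)*(1/(2*M))) = 2/(-3 + (37 + M)/(2*M)))
1/(1888 + ((-2310 + t(2)) + o(-39))) = 1/(1888 + ((-2310 + (154/9 - 1/9*2)) - 4*(-39)/(-37 + 5*(-39)))) = 1/(1888 + ((-2310 + (154/9 - 2/9)) - 4*(-39)/(-37 - 195))) = 1/(1888 + ((-2310 + 152/9) - 4*(-39)/(-232))) = 1/(1888 + (-20638/9 - 4*(-39)*(-1/232))) = 1/(1888 + (-20638/9 - 39/58)) = 1/(1888 - 1197355/522) = 1/(-211819/522) = -522/211819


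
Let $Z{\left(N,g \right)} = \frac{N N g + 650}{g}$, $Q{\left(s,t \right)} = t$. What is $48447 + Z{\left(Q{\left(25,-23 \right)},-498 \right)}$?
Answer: $\frac{12194699}{249} \approx 48975.0$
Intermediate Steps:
$Z{\left(N,g \right)} = \frac{650 + g N^{2}}{g}$ ($Z{\left(N,g \right)} = \frac{N^{2} g + 650}{g} = \frac{g N^{2} + 650}{g} = \frac{650 + g N^{2}}{g}$)
$48447 + Z{\left(Q{\left(25,-23 \right)},-498 \right)} = 48447 + \left(\left(-23\right)^{2} + \frac{650}{-498}\right) = 48447 + \left(529 + 650 \left(- \frac{1}{498}\right)\right) = 48447 + \left(529 - \frac{325}{249}\right) = 48447 + \frac{131396}{249} = \frac{12194699}{249}$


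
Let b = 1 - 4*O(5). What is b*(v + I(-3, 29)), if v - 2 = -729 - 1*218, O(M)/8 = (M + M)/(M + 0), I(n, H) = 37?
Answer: 57204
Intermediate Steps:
O(M) = 16 (O(M) = 8*((M + M)/(M + 0)) = 8*((2*M)/M) = 8*2 = 16)
v = -945 (v = 2 + (-729 - 1*218) = 2 + (-729 - 218) = 2 - 947 = -945)
b = -63 (b = 1 - 4*16 = 1 - 64 = -63)
b*(v + I(-3, 29)) = -63*(-945 + 37) = -63*(-908) = 57204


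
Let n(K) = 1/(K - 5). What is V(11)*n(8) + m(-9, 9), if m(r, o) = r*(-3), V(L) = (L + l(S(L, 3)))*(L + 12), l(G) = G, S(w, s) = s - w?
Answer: 50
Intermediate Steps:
n(K) = 1/(-5 + K)
V(L) = 36 + 3*L (V(L) = (L + (3 - L))*(L + 12) = 3*(12 + L) = 36 + 3*L)
m(r, o) = -3*r
V(11)*n(8) + m(-9, 9) = (36 + 3*11)/(-5 + 8) - 3*(-9) = (36 + 33)/3 + 27 = 69*(1/3) + 27 = 23 + 27 = 50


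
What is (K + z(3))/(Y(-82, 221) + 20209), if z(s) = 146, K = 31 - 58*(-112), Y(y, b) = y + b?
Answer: 6673/20348 ≈ 0.32794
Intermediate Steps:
Y(y, b) = b + y
K = 6527 (K = 31 + 6496 = 6527)
(K + z(3))/(Y(-82, 221) + 20209) = (6527 + 146)/((221 - 82) + 20209) = 6673/(139 + 20209) = 6673/20348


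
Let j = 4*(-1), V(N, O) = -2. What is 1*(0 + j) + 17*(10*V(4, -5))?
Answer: -344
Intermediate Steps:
j = -4
1*(0 + j) + 17*(10*V(4, -5)) = 1*(0 - 4) + 17*(10*(-2)) = 1*(-4) + 17*(-20) = -4 - 340 = -344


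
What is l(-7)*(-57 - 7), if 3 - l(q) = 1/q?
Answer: -1408/7 ≈ -201.14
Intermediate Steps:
l(q) = 3 - 1/q
l(-7)*(-57 - 7) = (3 - 1/(-7))*(-57 - 7) = (3 - 1*(-⅐))*(-64) = (3 + ⅐)*(-64) = (22/7)*(-64) = -1408/7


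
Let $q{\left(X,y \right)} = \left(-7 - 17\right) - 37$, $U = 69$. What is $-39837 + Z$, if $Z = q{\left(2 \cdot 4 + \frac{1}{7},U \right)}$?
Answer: $-39898$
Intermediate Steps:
$q{\left(X,y \right)} = -61$ ($q{\left(X,y \right)} = -24 - 37 = -61$)
$Z = -61$
$-39837 + Z = -39837 - 61 = -39898$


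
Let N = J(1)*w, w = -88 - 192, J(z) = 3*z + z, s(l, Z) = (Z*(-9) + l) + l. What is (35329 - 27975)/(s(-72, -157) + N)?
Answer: 7354/149 ≈ 49.356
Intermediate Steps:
s(l, Z) = -9*Z + 2*l (s(l, Z) = (-9*Z + l) + l = (l - 9*Z) + l = -9*Z + 2*l)
J(z) = 4*z
w = -280
N = -1120 (N = (4*1)*(-280) = 4*(-280) = -1120)
(35329 - 27975)/(s(-72, -157) + N) = (35329 - 27975)/((-9*(-157) + 2*(-72)) - 1120) = 7354/((1413 - 144) - 1120) = 7354/(1269 - 1120) = 7354/149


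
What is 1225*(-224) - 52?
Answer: -274452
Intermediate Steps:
1225*(-224) - 52 = -274400 - 52 = -274452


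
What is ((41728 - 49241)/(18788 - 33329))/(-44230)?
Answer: -7513/643148430 ≈ -1.1682e-5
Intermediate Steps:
((41728 - 49241)/(18788 - 33329))/(-44230) = -7513/(-14541)*(-1/44230) = -7513*(-1/14541)*(-1/44230) = (7513/14541)*(-1/44230) = -7513/643148430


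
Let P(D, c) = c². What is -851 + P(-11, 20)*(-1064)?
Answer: -426451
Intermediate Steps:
-851 + P(-11, 20)*(-1064) = -851 + 20²*(-1064) = -851 + 400*(-1064) = -851 - 425600 = -426451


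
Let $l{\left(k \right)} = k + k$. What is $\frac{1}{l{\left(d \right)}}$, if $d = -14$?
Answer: $- \frac{1}{28} \approx -0.035714$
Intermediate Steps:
$l{\left(k \right)} = 2 k$
$\frac{1}{l{\left(d \right)}} = \frac{1}{2 \left(-14\right)} = \frac{1}{-28} = - \frac{1}{28}$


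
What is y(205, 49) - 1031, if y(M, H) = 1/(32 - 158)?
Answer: -129907/126 ≈ -1031.0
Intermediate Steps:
y(M, H) = -1/126 (y(M, H) = 1/(-126) = -1/126)
y(205, 49) - 1031 = -1/126 - 1031 = -129907/126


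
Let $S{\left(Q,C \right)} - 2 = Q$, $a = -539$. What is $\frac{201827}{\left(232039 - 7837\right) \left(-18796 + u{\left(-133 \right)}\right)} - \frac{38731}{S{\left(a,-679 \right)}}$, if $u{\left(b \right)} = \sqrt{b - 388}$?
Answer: $\frac{511302795304268815}{7089147798962823} - \frac{201827 i \sqrt{521}}{79208355295674} \approx 72.125 - 5.816 \cdot 10^{-8} i$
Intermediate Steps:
$u{\left(b \right)} = \sqrt{-388 + b}$
$S{\left(Q,C \right)} = 2 + Q$
$\frac{201827}{\left(232039 - 7837\right) \left(-18796 + u{\left(-133 \right)}\right)} - \frac{38731}{S{\left(a,-679 \right)}} = \frac{201827}{\left(232039 - 7837\right) \left(-18796 + \sqrt{-388 - 133}\right)} - \frac{38731}{2 - 539} = \frac{201827}{224202 \left(-18796 + \sqrt{-521}\right)} - \frac{38731}{-537} = \frac{201827}{224202 \left(-18796 + i \sqrt{521}\right)} - - \frac{38731}{537} = \frac{201827}{-4214100792 + 224202 i \sqrt{521}} + \frac{38731}{537} = \frac{38731}{537} + \frac{201827}{-4214100792 + 224202 i \sqrt{521}}$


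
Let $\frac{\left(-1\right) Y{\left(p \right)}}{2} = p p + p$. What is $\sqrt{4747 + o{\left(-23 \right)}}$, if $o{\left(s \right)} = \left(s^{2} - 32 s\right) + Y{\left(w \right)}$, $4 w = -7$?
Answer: $\frac{5 \sqrt{3846}}{4} \approx 77.52$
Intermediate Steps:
$w = - \frac{7}{4}$ ($w = \frac{1}{4} \left(-7\right) = - \frac{7}{4} \approx -1.75$)
$Y{\left(p \right)} = - 2 p - 2 p^{2}$ ($Y{\left(p \right)} = - 2 \left(p p + p\right) = - 2 \left(p^{2} + p\right) = - 2 \left(p + p^{2}\right) = - 2 p - 2 p^{2}$)
$o{\left(s \right)} = - \frac{21}{8} + s^{2} - 32 s$ ($o{\left(s \right)} = \left(s^{2} - 32 s\right) - - \frac{7 \left(1 - \frac{7}{4}\right)}{2} = \left(s^{2} - 32 s\right) - \left(- \frac{7}{2}\right) \left(- \frac{3}{4}\right) = \left(s^{2} - 32 s\right) - \frac{21}{8} = - \frac{21}{8} + s^{2} - 32 s$)
$\sqrt{4747 + o{\left(-23 \right)}} = \sqrt{4747 - \left(- \frac{5867}{8} - 529\right)} = \sqrt{4747 + \left(- \frac{21}{8} + 529 + 736\right)} = \sqrt{4747 + \frac{10099}{8}} = \sqrt{\frac{48075}{8}} = \frac{5 \sqrt{3846}}{4}$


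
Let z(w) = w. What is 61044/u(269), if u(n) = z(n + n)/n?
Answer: 30522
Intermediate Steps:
u(n) = 2 (u(n) = (n + n)/n = (2*n)/n = 2)
61044/u(269) = 61044/2 = 61044*(½) = 30522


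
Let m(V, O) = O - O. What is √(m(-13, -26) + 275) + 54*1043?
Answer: 56322 + 5*√11 ≈ 56339.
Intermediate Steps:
m(V, O) = 0
√(m(-13, -26) + 275) + 54*1043 = √(0 + 275) + 54*1043 = √275 + 56322 = 5*√11 + 56322 = 56322 + 5*√11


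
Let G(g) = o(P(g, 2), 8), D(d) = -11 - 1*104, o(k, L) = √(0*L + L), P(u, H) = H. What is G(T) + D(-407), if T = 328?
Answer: -115 + 2*√2 ≈ -112.17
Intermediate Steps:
o(k, L) = √L (o(k, L) = √(0 + L) = √L)
D(d) = -115 (D(d) = -11 - 104 = -115)
G(g) = 2*√2 (G(g) = √8 = 2*√2)
G(T) + D(-407) = 2*√2 - 115 = -115 + 2*√2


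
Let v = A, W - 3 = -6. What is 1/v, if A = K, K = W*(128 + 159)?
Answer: -1/861 ≈ -0.0011614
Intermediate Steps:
W = -3 (W = 3 - 6 = -3)
K = -861 (K = -3*(128 + 159) = -3*287 = -861)
A = -861
v = -861
1/v = 1/(-861) = -1/861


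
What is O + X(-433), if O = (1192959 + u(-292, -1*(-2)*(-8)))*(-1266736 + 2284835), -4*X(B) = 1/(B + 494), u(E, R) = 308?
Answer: 296426801221651/244 ≈ 1.2149e+12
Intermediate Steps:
X(B) = -1/(4*(494 + B)) (X(B) = -1/(4*(B + 494)) = -1/(4*(494 + B)))
O = 1214863939433 (O = (1192959 + 308)*(-1266736 + 2284835) = 1193267*1018099 = 1214863939433)
O + X(-433) = 1214863939433 - 1/(1976 + 4*(-433)) = 1214863939433 - 1/(1976 - 1732) = 1214863939433 - 1/244 = 296426801221651/244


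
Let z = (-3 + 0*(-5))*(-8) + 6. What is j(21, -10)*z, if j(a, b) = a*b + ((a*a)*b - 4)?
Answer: -138720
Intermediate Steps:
z = 30 (z = (-3 + 0)*(-8) + 6 = -3*(-8) + 6 = 24 + 6 = 30)
j(a, b) = -4 + a*b + b*a² (j(a, b) = a*b + (a²*b - 4) = a*b + (b*a² - 4) = a*b + (-4 + b*a²) = -4 + a*b + b*a²)
j(21, -10)*z = (-4 + 21*(-10) - 10*21²)*30 = (-4 - 210 - 10*441)*30 = (-4 - 210 - 4410)*30 = -4624*30 = -138720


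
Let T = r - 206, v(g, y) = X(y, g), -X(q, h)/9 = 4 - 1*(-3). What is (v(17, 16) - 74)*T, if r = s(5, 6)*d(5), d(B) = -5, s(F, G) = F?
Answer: 31647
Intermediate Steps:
X(q, h) = -63 (X(q, h) = -9*(4 - 1*(-3)) = -9*(4 + 3) = -9*7 = -63)
r = -25 (r = 5*(-5) = -25)
v(g, y) = -63
T = -231 (T = -25 - 206 = -231)
(v(17, 16) - 74)*T = (-63 - 74)*(-231) = -137*(-231) = 31647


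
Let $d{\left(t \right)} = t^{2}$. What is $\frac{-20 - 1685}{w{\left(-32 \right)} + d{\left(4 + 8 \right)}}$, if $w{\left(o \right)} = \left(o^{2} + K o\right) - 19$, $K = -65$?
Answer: $- \frac{1705}{3229} \approx -0.52803$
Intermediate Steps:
$w{\left(o \right)} = -19 + o^{2} - 65 o$ ($w{\left(o \right)} = \left(o^{2} - 65 o\right) - 19 = -19 + o^{2} - 65 o$)
$\frac{-20 - 1685}{w{\left(-32 \right)} + d{\left(4 + 8 \right)}} = \frac{-20 - 1685}{\left(-19 + \left(-32\right)^{2} - -2080\right) + \left(4 + 8\right)^{2}} = - \frac{1705}{\left(-19 + 1024 + 2080\right) + 12^{2}} = - \frac{1705}{3085 + 144} = - \frac{1705}{3229}$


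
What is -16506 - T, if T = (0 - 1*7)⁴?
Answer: -18907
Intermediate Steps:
T = 2401 (T = (0 - 7)⁴ = (-7)⁴ = 2401)
-16506 - T = -16506 - 1*2401 = -16506 - 2401 = -18907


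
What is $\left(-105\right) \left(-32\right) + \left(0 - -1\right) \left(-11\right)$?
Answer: $3349$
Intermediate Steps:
$\left(-105\right) \left(-32\right) + \left(0 - -1\right) \left(-11\right) = 3360 + \left(0 + 1\right) \left(-11\right) = 3360 + 1 \left(-11\right) = 3360 - 11 = 3349$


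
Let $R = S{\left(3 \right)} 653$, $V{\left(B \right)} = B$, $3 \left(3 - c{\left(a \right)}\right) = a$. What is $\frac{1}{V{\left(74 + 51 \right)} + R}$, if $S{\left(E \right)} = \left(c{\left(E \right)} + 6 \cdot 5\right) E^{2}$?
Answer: $\frac{1}{188189} \approx 5.3138 \cdot 10^{-6}$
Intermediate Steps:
$c{\left(a \right)} = 3 - \frac{a}{3}$
$S{\left(E \right)} = E^{2} \left(33 - \frac{E}{3}\right)$ ($S{\left(E \right)} = \left(\left(3 - \frac{E}{3}\right) + 6 \cdot 5\right) E^{2} = \left(\left(3 - \frac{E}{3}\right) + 30\right) E^{2} = \left(33 - \frac{E}{3}\right) E^{2} = E^{2} \left(33 - \frac{E}{3}\right)$)
$R = 188064$ ($R = \frac{3^{2} \left(99 - 3\right)}{3} \cdot 653 = \frac{1}{3} \cdot 9 \left(99 - 3\right) 653 = \frac{1}{3} \cdot 9 \cdot 96 \cdot 653 = 288 \cdot 653 = 188064$)
$\frac{1}{V{\left(74 + 51 \right)} + R} = \frac{1}{\left(74 + 51\right) + 188064} = \frac{1}{125 + 188064} = \frac{1}{188189}$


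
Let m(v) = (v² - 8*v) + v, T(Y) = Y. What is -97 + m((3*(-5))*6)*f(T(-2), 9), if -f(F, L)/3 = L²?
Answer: -2121487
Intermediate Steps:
m(v) = v² - 7*v
f(F, L) = -3*L²
-97 + m((3*(-5))*6)*f(T(-2), 9) = -97 + (((3*(-5))*6)*(-7 + (3*(-5))*6))*(-3*9²) = -97 + ((-15*6)*(-7 - 15*6))*(-3*81) = -97 - 90*(-7 - 90)*(-243) = -97 - 90*(-97)*(-243) = -97 + 8730*(-243) = -97 - 2121390 = -2121487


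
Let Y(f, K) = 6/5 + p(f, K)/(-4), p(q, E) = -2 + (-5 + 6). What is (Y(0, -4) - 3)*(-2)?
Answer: 31/10 ≈ 3.1000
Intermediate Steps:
p(q, E) = -1 (p(q, E) = -2 + 1 = -1)
Y(f, K) = 29/20 (Y(f, K) = 6/5 - 1/(-4) = 6*(1/5) - 1*(-1/4) = 6/5 + 1/4 = 29/20)
(Y(0, -4) - 3)*(-2) = (29/20 - 3)*(-2) = -31/20*(-2) = 31/10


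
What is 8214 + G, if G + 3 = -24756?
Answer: -16545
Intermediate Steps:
G = -24759 (G = -3 - 24756 = -24759)
8214 + G = 8214 - 24759 = -16545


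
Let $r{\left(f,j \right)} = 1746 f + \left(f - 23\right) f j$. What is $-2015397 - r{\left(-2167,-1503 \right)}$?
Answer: $7134600375$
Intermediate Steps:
$r{\left(f,j \right)} = 1746 f + f j \left(-23 + f\right)$ ($r{\left(f,j \right)} = 1746 f + \left(-23 + f\right) f j = 1746 f + f \left(-23 + f\right) j = 1746 f + f j \left(-23 + f\right)$)
$-2015397 - r{\left(-2167,-1503 \right)} = -2015397 - - 2167 \left(1746 - -34569 - -3257001\right) = -2015397 - - 2167 \left(1746 + 34569 + 3257001\right) = -2015397 - \left(-2167\right) 3293316 = -2015397 - -7136615772 = -2015397 + 7136615772 = 7134600375$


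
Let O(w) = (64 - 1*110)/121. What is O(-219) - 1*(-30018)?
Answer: 3632132/121 ≈ 30018.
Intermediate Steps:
O(w) = -46/121 (O(w) = (64 - 110)*(1/121) = -46*1/121 = -46/121)
O(-219) - 1*(-30018) = -46/121 - 1*(-30018) = -46/121 + 30018 = 3632132/121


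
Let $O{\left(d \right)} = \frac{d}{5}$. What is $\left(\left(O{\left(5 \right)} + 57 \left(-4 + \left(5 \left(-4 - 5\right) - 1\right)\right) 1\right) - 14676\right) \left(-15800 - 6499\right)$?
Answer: $390789975$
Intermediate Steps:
$O{\left(d \right)} = \frac{d}{5}$ ($O{\left(d \right)} = d \frac{1}{5} = \frac{d}{5}$)
$\left(\left(O{\left(5 \right)} + 57 \left(-4 + \left(5 \left(-4 - 5\right) - 1\right)\right) 1\right) - 14676\right) \left(-15800 - 6499\right) = \left(\left(\frac{1}{5} \cdot 5 + 57 \left(-4 + \left(5 \left(-4 - 5\right) - 1\right)\right) 1\right) - 14676\right) \left(-15800 - 6499\right) = \left(\left(1 + 57 \left(-4 + \left(5 \left(-9\right) - 1\right)\right) 1\right) - 14676\right) \left(-22299\right) = \left(\left(1 + 57 \left(-4 - 46\right) 1\right) - 14676\right) \left(-22299\right) = \left(\left(1 + 57 \left(\left(-50\right) 1\right)\right) - 14676\right) \left(-22299\right) = \left(\left(1 + 57 \left(-50\right)\right) - 14676\right) \left(-22299\right) = \left(\left(1 - 2850\right) - 14676\right) \left(-22299\right) = \left(-2849 - 14676\right) \left(-22299\right) = \left(-17525\right) \left(-22299\right) = 390789975$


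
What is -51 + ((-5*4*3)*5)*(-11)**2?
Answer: -36351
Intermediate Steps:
-51 + ((-5*4*3)*5)*(-11)**2 = -51 + (-20*3*5)*121 = -51 - 60*5*121 = -51 - 300*121 = -51 - 36300 = -36351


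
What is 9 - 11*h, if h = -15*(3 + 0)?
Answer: 504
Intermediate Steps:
h = -45 (h = -15*3 = -45)
9 - 11*h = 9 - 11*(-45) = 9 + 495 = 504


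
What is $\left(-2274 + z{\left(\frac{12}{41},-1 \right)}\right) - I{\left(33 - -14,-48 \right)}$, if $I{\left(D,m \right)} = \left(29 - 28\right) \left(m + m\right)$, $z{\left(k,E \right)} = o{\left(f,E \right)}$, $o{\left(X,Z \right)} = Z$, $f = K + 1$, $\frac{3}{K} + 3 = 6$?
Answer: $-2179$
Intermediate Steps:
$K = 1$ ($K = \frac{3}{-3 + 6} = \frac{3}{3} = 3 \cdot \frac{1}{3} = 1$)
$f = 2$ ($f = 1 + 1 = 2$)
$z{\left(k,E \right)} = E$
$I{\left(D,m \right)} = 2 m$ ($I{\left(D,m \right)} = 1 \cdot 2 m = 2 m$)
$\left(-2274 + z{\left(\frac{12}{41},-1 \right)}\right) - I{\left(33 - -14,-48 \right)} = \left(-2274 - 1\right) - 2 \left(-48\right) = -2275 - -96 = -2275 + 96 = -2179$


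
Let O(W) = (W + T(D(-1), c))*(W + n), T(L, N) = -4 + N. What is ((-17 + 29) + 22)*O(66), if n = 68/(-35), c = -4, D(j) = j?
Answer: 4421224/35 ≈ 1.2632e+5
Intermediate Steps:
n = -68/35 (n = 68*(-1/35) = -68/35 ≈ -1.9429)
O(W) = (-8 + W)*(-68/35 + W) (O(W) = (W + (-4 - 4))*(W - 68/35) = (W - 8)*(-68/35 + W) = (-8 + W)*(-68/35 + W))
((-17 + 29) + 22)*O(66) = ((-17 + 29) + 22)*(544/35 + 66² - 348/35*66) = (12 + 22)*(544/35 + 4356 - 22968/35) = 34*(130036/35) = 4421224/35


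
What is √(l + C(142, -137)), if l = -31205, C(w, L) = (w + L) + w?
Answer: I*√31058 ≈ 176.23*I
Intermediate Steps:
C(w, L) = L + 2*w (C(w, L) = (L + w) + w = L + 2*w)
√(l + C(142, -137)) = √(-31205 + (-137 + 2*142)) = √(-31205 + (-137 + 284)) = √(-31205 + 147) = √(-31058) = I*√31058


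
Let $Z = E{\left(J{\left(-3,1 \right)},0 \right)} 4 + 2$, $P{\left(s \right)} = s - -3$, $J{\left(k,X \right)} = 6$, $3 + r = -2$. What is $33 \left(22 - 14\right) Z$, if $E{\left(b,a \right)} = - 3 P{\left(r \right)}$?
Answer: $6864$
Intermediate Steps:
$r = -5$ ($r = -3 - 2 = -5$)
$P{\left(s \right)} = 3 + s$ ($P{\left(s \right)} = s + 3 = 3 + s$)
$E{\left(b,a \right)} = 6$ ($E{\left(b,a \right)} = - 3 \left(3 - 5\right) = \left(-3\right) \left(-2\right) = 6$)
$Z = 26$ ($Z = 6 \cdot 4 + 2 = 24 + 2 = 26$)
$33 \left(22 - 14\right) Z = 33 \left(22 - 14\right) 26 = 33 \cdot 8 \cdot 26 = 264 \cdot 26 = 6864$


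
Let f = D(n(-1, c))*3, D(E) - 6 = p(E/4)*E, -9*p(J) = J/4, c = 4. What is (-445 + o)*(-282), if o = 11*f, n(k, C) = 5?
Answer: 570157/8 ≈ 71270.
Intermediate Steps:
p(J) = -J/36 (p(J) = -J/(9*4) = -J/36)
D(E) = 6 - E²/144 (D(E) = 6 + (-E/(36*4))*E = 6 + (-E/144)*E = 6 - E²/144)
f = 839/48 (f = (6 - 1/144*5²)*3 = (6 - 1/144*25)*3 = (6 - 25/144)*3 = (839/144)*3 = 839/48 ≈ 17.479)
o = 9229/48 (o = 11*(839/48) = 9229/48 ≈ 192.27)
(-445 + o)*(-282) = (-445 + 9229/48)*(-282) = -12131/48*(-282) = 570157/8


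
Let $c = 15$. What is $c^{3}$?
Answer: $3375$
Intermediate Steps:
$c^{3} = 15^{3} = 3375$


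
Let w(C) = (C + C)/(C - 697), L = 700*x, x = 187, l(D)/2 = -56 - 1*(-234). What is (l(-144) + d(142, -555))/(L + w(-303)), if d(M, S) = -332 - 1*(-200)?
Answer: 112000/65450303 ≈ 0.0017112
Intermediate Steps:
l(D) = 356 (l(D) = 2*(-56 - 1*(-234)) = 2*(-56 + 234) = 2*178 = 356)
L = 130900 (L = 700*187 = 130900)
w(C) = 2*C/(-697 + C) (w(C) = (2*C)/(-697 + C) = 2*C/(-697 + C))
d(M, S) = -132 (d(M, S) = -332 + 200 = -132)
(l(-144) + d(142, -555))/(L + w(-303)) = (356 - 132)/(130900 + 2*(-303)/(-697 - 303)) = 224/(130900 + 2*(-303)/(-1000)) = 224/(130900 + 2*(-303)*(-1/1000)) = 224/(130900 + 303/500) = 224/(65450303/500) = 224*(500/65450303) = 112000/65450303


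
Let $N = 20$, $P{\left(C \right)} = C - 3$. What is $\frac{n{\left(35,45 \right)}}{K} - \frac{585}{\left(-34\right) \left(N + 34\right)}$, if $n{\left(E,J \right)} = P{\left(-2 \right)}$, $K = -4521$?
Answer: $\frac{32765}{102476} \approx 0.31973$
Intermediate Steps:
$P{\left(C \right)} = -3 + C$ ($P{\left(C \right)} = C - 3 = -3 + C$)
$n{\left(E,J \right)} = -5$ ($n{\left(E,J \right)} = -3 - 2 = -5$)
$\frac{n{\left(35,45 \right)}}{K} - \frac{585}{\left(-34\right) \left(N + 34\right)} = - \frac{5}{-4521} - \frac{585}{\left(-34\right) \left(20 + 34\right)} = \left(-5\right) \left(- \frac{1}{4521}\right) - \frac{585}{\left(-34\right) 54} = \frac{5}{4521} - \frac{585}{-1836} = \frac{5}{4521} - - \frac{65}{204} = \frac{5}{4521} + \frac{65}{204} = \frac{32765}{102476}$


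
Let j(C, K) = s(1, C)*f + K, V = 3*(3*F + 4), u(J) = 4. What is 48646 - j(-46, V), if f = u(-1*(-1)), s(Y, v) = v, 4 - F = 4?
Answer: 48818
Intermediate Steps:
F = 0 (F = 4 - 1*4 = 4 - 4 = 0)
f = 4
V = 12 (V = 3*(3*0 + 4) = 3*(0 + 4) = 3*4 = 12)
j(C, K) = K + 4*C (j(C, K) = C*4 + K = 4*C + K = K + 4*C)
48646 - j(-46, V) = 48646 - (12 + 4*(-46)) = 48646 - (12 - 184) = 48646 - 1*(-172) = 48646 + 172 = 48818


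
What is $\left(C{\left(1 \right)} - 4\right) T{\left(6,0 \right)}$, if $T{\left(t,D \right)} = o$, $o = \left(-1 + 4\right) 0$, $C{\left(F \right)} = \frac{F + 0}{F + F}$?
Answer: $0$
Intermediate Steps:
$C{\left(F \right)} = \frac{1}{2}$ ($C{\left(F \right)} = \frac{F}{2 F} = F \frac{1}{2 F} = \frac{1}{2}$)
$o = 0$ ($o = 3 \cdot 0 = 0$)
$T{\left(t,D \right)} = 0$
$\left(C{\left(1 \right)} - 4\right) T{\left(6,0 \right)} = \left(\frac{1}{2} - 4\right) 0 = \left(- \frac{7}{2}\right) 0 = 0$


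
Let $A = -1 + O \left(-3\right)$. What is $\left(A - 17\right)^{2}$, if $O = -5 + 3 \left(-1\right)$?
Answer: $36$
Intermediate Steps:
$O = -8$ ($O = -5 - 3 = -8$)
$A = 23$ ($A = -1 - -24 = -1 + 24 = 23$)
$\left(A - 17\right)^{2} = \left(23 - 17\right)^{2} = 6^{2} = 36$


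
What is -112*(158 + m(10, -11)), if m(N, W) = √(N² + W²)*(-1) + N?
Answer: -18816 + 112*√221 ≈ -17151.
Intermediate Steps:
m(N, W) = N - √(N² + W²) (m(N, W) = -√(N² + W²) + N = N - √(N² + W²))
-112*(158 + m(10, -11)) = -112*(158 + (10 - √(10² + (-11)²))) = -112*(158 + (10 - √(100 + 121))) = -112*(158 + (10 - √221)) = -112*(168 - √221) = -18816 + 112*√221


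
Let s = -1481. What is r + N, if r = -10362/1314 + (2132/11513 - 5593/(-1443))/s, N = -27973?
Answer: -50256733381250107/1796109270267 ≈ -27981.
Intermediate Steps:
r = -14168764071316/1796109270267 (r = -10362/1314 + (2132/11513 - 5593/(-1443))/(-1481) = -10362*1/1314 + (2132*(1/11513) - 5593*(-1/1443))*(-1/1481) = -1727/219 + (2132/11513 + 5593/1443)*(-1/1481) = -1727/219 + (67468685/16613259)*(-1/1481) = -1727/219 - 67468685/24604236579 = -14168764071316/1796109270267 ≈ -7.8886)
r + N = -14168764071316/1796109270267 - 27973 = -50256733381250107/1796109270267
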